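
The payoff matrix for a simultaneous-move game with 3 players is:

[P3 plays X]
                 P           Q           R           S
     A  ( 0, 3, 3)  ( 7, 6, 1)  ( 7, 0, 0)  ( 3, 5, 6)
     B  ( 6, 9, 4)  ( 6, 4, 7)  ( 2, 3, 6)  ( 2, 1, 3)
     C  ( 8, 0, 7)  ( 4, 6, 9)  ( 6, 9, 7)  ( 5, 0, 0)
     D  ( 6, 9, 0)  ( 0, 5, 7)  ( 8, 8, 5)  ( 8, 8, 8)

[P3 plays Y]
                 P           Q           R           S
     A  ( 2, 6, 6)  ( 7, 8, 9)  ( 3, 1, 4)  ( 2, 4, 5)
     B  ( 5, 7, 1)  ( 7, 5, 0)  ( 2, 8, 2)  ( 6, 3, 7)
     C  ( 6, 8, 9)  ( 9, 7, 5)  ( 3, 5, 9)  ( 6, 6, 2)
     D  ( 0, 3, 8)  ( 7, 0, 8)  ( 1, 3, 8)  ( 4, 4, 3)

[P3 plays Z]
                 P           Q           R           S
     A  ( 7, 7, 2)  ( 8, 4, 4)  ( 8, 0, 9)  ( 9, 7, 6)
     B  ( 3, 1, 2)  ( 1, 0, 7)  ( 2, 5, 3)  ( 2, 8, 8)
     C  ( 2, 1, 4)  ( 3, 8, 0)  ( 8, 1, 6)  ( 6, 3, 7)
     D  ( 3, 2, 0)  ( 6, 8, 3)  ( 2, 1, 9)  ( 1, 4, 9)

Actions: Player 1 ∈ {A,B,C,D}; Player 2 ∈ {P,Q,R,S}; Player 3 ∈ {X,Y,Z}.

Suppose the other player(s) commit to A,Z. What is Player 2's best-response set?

argmax u_2 = {P,S}

u_2(P vs A,Z) = 7
u_2(Q vs A,Z) = 4
u_2(R vs A,Z) = 0
u_2(S vs A,Z) = 7
max payoff 7 at {P,S}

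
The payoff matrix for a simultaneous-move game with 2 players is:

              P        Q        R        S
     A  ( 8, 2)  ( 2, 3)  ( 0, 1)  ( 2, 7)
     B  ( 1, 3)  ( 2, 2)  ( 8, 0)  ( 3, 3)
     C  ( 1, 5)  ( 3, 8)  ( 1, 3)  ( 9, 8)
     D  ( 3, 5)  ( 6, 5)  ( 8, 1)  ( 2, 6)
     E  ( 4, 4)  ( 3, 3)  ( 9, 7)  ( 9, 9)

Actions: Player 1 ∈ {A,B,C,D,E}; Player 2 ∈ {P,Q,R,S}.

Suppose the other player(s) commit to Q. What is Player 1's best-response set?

P1 best: {D}

u_1(A vs Q) = 2
u_1(B vs Q) = 2
u_1(C vs Q) = 3
u_1(D vs Q) = 6
u_1(E vs Q) = 3
max payoff 6 at {D}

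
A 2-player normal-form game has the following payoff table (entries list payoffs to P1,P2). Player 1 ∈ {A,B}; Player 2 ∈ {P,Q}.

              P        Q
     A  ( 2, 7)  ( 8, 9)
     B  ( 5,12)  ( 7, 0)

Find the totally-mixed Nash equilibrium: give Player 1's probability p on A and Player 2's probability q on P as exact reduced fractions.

p=6/7, q=1/4

P1 indiff ⇒ q·2+(1-q)·8 = q·5+(1-q)·7 ⇒ q(-3) = (1-q)(-1) ⇒ q = 1/4
P2 indiff ⇒ p·7+(1-p)·12 = p·9+(1-p)·0 ⇒ p(-2) = (1-p)(-12) ⇒ p = 6/7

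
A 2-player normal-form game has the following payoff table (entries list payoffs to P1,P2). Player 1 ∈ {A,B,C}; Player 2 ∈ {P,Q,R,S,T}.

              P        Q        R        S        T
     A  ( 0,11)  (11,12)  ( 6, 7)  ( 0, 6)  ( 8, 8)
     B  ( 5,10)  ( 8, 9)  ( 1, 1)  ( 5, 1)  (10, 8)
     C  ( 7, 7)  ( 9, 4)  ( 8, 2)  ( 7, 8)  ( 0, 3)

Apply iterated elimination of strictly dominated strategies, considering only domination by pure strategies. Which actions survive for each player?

P2 drop R (P beats it: A:11>7 B:10>1 C:7>2)
P2 drop T (P beats it: A:11>8 B:10>8 C:7>3)
P1 drop B (C beats it: P:7>5 Q:9>8 S:7>5)
P1→{A,C} P2→{P,Q,S}

Remaining: P1:{A,C} P2:{P,Q,S}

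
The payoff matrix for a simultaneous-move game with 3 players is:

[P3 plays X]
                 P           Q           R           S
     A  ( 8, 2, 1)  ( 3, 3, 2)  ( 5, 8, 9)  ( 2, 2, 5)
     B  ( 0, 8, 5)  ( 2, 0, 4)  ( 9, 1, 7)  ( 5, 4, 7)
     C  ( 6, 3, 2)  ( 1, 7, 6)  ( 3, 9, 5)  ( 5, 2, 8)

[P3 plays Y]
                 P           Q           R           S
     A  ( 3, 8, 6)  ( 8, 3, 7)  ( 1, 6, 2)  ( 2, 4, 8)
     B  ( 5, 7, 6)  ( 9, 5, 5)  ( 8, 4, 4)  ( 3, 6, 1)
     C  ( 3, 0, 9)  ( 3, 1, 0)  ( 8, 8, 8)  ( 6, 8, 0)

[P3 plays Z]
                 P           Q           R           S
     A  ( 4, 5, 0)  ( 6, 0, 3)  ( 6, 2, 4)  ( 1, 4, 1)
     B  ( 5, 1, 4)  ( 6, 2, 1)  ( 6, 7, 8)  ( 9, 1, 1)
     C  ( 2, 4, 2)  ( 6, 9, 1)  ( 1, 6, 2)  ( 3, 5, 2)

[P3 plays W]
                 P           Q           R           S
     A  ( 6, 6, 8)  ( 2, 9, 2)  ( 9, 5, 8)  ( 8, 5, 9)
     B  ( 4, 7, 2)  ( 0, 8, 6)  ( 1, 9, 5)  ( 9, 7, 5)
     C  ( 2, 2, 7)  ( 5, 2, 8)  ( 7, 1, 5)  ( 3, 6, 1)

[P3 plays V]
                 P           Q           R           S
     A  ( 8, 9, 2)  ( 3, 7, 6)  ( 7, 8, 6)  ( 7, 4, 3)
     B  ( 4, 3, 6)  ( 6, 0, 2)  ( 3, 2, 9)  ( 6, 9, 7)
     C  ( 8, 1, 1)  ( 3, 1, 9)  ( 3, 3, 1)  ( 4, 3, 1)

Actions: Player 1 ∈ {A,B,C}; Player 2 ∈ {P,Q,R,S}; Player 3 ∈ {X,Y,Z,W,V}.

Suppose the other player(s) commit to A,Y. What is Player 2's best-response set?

u_2(P vs A,Y) = 8
u_2(Q vs A,Y) = 3
u_2(R vs A,Y) = 6
u_2(S vs A,Y) = 4
max payoff 8 at {P}

argmax u_2 = {P}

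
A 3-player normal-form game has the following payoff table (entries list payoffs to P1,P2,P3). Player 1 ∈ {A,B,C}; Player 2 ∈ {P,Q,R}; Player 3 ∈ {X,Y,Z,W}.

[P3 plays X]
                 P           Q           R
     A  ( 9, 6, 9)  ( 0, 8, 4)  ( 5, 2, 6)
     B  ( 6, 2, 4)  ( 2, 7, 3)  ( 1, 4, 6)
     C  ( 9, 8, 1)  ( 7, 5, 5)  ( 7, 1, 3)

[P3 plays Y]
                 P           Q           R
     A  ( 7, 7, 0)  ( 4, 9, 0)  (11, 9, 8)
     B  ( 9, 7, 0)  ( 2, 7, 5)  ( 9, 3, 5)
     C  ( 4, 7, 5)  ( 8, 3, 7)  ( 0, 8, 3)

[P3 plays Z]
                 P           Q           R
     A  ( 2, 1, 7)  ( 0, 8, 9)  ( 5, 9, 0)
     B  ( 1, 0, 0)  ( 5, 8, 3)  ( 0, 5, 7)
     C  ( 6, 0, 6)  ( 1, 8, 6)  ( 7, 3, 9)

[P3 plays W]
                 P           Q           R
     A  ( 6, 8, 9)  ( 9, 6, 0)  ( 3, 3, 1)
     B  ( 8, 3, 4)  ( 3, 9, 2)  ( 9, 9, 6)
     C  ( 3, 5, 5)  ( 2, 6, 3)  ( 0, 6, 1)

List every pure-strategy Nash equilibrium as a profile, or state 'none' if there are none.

Nash profiles: (A,R,Y)

(A,P,X): not NE [P2→Q gives 8>6]
(A,P,Y): not NE [P1→B gives 9>7; P2→R gives 9>7; P3→W gives 9>0]
(A,P,Z): not NE [P1→C gives 6>2; P2→R gives 9>1; P3→W gives 9>7]
(A,P,W): not NE [P1→B gives 8>6]
(A,Q,X): not NE [P1→C gives 7>0; P3→Z gives 9>4]
(A,Q,Y): not NE [P1→C gives 8>4; P3→Z gives 9>0]
(A,Q,Z): not NE [P1→B gives 5>0; P2→R gives 9>8]
(A,Q,W): not NE [P2→P gives 8>6; P3→Z gives 9>0]
(A,R,X): not NE [P1→C gives 7>5; P2→Q gives 8>2; P3→Y gives 8>6]
(A,R,Y): NE
(A,R,Z): not NE [P1→C gives 7>5; P3→Y gives 8>0]
(A,R,W): not NE [P1→B gives 9>3; P2→P gives 8>3; P3→Y gives 8>1]
(B,P,X): not NE [P1→C gives 9>6; P2→Q gives 7>2]
(B,P,Y): not NE [P3→W gives 4>0]
(B,P,Z): not NE [P1→C gives 6>1; P2→Q gives 8>0; P3→W gives 4>0]
(B,P,W): not NE [P2→R gives 9>3]
(B,Q,X): not NE [P1→C gives 7>2; P3→Y gives 5>3]
(B,Q,Y): not NE [P1→C gives 8>2]
(B,Q,Z): not NE [P3→Y gives 5>3]
(B,Q,W): not NE [P1→A gives 9>3; P3→Y gives 5>2]
(B,R,X): not NE [P1→C gives 7>1; P2→Q gives 7>4; P3→Z gives 7>6]
(B,R,Y): not NE [P1→A gives 11>9; P2→Q gives 7>3; P3→Z gives 7>5]
(B,R,Z): not NE [P1→C gives 7>0; P2→Q gives 8>5]
(B,R,W): not NE [P3→Z gives 7>6]
(C,P,X): not NE [P3→Z gives 6>1]
(C,P,Y): not NE [P1→B gives 9>4; P2→R gives 8>7; P3→Z gives 6>5]
(C,P,Z): not NE [P2→Q gives 8>0]
(C,P,W): not NE [P1→B gives 8>3; P2→R gives 6>5; P3→Z gives 6>5]
(C,Q,X): not NE [P2→P gives 8>5; P3→Y gives 7>5]
(C,Q,Y): not NE [P2→R gives 8>3]
(C,Q,Z): not NE [P1→B gives 5>1; P3→Y gives 7>6]
(C,Q,W): not NE [P1→A gives 9>2; P3→Y gives 7>3]
(C,R,X): not NE [P2→P gives 8>1; P3→Z gives 9>3]
(C,R,Y): not NE [P1→A gives 11>0; P3→Z gives 9>3]
(C,R,Z): not NE [P2→Q gives 8>3]
(C,R,W): not NE [P1→B gives 9>0; P3→Z gives 9>1]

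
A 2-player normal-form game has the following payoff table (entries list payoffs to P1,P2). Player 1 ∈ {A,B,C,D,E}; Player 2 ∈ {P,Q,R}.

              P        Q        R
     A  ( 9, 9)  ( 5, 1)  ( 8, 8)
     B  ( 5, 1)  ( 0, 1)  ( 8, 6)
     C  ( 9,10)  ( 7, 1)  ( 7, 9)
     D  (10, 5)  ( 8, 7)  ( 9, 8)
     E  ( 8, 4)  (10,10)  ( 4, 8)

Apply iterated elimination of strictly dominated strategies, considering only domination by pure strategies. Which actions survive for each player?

Survivors P1:{D,E} P2:{Q,R}

P1 drop A (D beats it: P:10>9 Q:8>5 R:9>8)
P1 drop B (D beats it: P:10>5 Q:8>0 R:9>8)
P1 drop C (D beats it: P:10>9 Q:8>7 R:9>7)
P2 drop P (Q beats it: D:7>5 E:10>4)
P1→{D,E} P2→{Q,R}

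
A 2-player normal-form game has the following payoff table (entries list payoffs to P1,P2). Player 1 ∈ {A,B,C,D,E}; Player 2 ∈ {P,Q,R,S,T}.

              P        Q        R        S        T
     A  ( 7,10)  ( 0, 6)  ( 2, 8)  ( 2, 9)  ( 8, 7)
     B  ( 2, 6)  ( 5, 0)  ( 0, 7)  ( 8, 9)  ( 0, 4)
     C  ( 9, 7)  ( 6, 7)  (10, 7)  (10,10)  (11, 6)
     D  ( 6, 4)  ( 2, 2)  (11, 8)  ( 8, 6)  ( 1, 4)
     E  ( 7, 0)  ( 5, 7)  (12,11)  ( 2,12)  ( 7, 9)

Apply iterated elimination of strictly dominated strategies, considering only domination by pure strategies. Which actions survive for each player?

Remaining: P1:{C,D,E} P2:{R,S}

P1 drop A (C beats it: P:9>7 Q:6>0 R:10>2 S:10>2 T:11>8)
P1 drop B (C beats it: P:9>2 Q:6>5 R:10>0 S:10>8 T:11>0)
P2 drop P (S beats it: C:10>7 D:6>4 E:12>0)
P2 drop Q (S beats it: C:10>7 D:6>2 E:12>7)
P2 drop T (R beats it: C:7>6 D:8>4 E:11>9)
P1→{C,D,E} P2→{R,S}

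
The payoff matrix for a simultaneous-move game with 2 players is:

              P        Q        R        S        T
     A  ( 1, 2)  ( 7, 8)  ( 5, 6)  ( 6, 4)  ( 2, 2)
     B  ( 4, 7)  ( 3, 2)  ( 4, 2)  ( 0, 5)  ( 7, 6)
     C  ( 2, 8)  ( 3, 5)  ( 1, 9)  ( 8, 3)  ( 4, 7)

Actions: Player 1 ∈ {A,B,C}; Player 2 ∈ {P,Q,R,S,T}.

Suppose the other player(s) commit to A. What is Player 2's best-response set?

u_2(P vs A) = 2
u_2(Q vs A) = 8
u_2(R vs A) = 6
u_2(S vs A) = 4
u_2(T vs A) = 2
max payoff 8 at {Q}

BR_2 = {Q}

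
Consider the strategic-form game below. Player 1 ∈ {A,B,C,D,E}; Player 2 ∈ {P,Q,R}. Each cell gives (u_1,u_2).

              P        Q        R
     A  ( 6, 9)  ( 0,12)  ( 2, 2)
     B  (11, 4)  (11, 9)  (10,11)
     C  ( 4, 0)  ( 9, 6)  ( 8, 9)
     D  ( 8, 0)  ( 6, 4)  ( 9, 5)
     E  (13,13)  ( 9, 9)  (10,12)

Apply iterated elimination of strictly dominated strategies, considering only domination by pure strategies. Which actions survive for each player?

P1 drop A (B beats it: P:11>6 Q:11>0 R:10>2)
P1 drop C (B beats it: P:11>4 Q:11>9 R:10>8)
P1 drop D (B beats it: P:11>8 Q:11>6 R:10>9)
P2 drop Q (R beats it: B:11>9 E:12>9)
P1→{B,E} P2→{P,R}

Remaining: P1:{B,E} P2:{P,R}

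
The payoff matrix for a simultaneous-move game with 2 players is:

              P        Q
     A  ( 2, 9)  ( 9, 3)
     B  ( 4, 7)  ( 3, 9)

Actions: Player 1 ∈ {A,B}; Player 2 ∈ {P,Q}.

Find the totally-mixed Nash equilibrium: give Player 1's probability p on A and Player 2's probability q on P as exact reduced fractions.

p=1/4, q=3/4

P1 indiff ⇒ q·2+(1-q)·9 = q·4+(1-q)·3 ⇒ q(-2) = (1-q)(-6) ⇒ q = 3/4
P2 indiff ⇒ p·9+(1-p)·7 = p·3+(1-p)·9 ⇒ p(6) = (1-p)(2) ⇒ p = 1/4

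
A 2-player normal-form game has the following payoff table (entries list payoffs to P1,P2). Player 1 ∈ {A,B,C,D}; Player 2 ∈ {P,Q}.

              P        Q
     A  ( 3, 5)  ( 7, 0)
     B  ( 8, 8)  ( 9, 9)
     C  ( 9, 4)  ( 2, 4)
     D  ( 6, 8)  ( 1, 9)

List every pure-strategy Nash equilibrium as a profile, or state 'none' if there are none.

Nash profiles: (B,Q), (C,P)

(A,P): not NE [P1→C gives 9>3]
(A,Q): not NE [P1→B gives 9>7; P2→P gives 5>0]
(B,P): not NE [P1→C gives 9>8; P2→Q gives 9>8]
(B,Q): NE
(C,P): NE
(C,Q): not NE [P1→B gives 9>2]
(D,P): not NE [P1→C gives 9>6; P2→Q gives 9>8]
(D,Q): not NE [P1→B gives 9>1]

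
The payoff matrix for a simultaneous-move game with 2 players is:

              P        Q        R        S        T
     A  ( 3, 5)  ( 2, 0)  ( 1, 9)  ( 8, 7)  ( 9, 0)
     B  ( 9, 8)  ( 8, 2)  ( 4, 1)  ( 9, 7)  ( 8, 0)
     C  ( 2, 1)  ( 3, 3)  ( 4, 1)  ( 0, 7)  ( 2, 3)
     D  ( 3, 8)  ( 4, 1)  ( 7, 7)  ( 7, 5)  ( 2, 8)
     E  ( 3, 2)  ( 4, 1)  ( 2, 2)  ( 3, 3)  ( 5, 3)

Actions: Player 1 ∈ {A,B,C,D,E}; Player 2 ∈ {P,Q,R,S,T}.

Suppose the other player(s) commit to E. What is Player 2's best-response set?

P2 best: {S,T}

u_2(P vs E) = 2
u_2(Q vs E) = 1
u_2(R vs E) = 2
u_2(S vs E) = 3
u_2(T vs E) = 3
max payoff 3 at {S,T}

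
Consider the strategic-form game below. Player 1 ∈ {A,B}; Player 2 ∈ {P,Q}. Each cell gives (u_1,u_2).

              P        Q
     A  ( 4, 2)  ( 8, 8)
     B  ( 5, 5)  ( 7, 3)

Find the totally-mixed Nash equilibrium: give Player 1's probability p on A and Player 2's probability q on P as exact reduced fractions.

P1 indiff ⇒ q·4+(1-q)·8 = q·5+(1-q)·7 ⇒ q(-1) = (1-q)(-1) ⇒ q = 1/2
P2 indiff ⇒ p·2+(1-p)·5 = p·8+(1-p)·3 ⇒ p(-6) = (1-p)(-2) ⇒ p = 1/4

p=1/4, q=1/2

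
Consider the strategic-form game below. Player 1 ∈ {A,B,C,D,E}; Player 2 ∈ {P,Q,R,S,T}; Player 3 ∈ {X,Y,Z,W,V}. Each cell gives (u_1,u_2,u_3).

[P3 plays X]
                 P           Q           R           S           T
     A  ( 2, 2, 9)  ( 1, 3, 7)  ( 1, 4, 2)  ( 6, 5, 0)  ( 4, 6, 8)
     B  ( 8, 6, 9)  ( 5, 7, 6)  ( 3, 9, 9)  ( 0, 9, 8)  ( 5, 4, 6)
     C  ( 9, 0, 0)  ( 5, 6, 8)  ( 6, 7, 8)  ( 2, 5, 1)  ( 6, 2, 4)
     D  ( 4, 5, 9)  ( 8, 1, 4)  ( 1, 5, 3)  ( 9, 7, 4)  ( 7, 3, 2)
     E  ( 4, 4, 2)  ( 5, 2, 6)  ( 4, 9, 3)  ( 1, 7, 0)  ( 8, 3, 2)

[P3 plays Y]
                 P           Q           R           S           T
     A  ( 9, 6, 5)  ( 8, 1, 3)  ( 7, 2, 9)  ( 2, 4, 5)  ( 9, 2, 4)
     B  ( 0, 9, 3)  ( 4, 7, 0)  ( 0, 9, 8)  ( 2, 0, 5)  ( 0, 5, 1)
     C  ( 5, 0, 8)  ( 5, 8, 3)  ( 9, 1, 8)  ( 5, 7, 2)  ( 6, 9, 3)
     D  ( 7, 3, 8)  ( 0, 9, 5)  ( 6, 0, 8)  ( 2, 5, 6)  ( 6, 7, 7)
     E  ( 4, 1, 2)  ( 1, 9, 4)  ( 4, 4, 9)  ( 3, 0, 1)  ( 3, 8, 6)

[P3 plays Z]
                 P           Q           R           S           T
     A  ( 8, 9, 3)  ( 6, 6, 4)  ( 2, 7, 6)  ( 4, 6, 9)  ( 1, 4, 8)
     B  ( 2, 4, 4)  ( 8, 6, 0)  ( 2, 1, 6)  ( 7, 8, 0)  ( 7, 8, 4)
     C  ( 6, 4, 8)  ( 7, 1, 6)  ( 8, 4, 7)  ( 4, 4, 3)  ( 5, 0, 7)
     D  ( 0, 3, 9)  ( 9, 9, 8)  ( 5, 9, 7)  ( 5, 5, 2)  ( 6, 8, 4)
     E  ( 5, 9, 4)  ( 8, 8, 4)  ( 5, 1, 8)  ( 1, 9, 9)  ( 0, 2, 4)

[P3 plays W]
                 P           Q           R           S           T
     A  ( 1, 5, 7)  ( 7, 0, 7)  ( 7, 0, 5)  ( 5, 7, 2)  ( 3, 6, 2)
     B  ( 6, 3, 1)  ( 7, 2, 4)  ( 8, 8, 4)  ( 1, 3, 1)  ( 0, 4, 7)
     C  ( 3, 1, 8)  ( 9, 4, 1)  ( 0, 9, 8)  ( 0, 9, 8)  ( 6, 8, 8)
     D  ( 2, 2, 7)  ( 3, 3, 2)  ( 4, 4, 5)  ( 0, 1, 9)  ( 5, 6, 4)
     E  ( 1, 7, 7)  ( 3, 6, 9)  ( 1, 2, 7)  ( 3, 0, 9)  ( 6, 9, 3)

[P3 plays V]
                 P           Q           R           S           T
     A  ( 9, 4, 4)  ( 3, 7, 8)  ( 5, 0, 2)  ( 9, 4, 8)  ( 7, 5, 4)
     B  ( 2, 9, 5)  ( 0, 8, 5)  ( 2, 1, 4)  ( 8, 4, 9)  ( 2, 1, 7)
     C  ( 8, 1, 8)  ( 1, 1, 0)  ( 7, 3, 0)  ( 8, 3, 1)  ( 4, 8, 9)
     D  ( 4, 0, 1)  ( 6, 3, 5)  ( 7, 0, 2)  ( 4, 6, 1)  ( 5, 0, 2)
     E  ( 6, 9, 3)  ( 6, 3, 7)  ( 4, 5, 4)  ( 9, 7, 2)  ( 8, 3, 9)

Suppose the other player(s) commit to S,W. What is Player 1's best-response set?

u_1(A vs S,W) = 5
u_1(B vs S,W) = 1
u_1(C vs S,W) = 0
u_1(D vs S,W) = 0
u_1(E vs S,W) = 3
max payoff 5 at {A}

BR_1 = {A}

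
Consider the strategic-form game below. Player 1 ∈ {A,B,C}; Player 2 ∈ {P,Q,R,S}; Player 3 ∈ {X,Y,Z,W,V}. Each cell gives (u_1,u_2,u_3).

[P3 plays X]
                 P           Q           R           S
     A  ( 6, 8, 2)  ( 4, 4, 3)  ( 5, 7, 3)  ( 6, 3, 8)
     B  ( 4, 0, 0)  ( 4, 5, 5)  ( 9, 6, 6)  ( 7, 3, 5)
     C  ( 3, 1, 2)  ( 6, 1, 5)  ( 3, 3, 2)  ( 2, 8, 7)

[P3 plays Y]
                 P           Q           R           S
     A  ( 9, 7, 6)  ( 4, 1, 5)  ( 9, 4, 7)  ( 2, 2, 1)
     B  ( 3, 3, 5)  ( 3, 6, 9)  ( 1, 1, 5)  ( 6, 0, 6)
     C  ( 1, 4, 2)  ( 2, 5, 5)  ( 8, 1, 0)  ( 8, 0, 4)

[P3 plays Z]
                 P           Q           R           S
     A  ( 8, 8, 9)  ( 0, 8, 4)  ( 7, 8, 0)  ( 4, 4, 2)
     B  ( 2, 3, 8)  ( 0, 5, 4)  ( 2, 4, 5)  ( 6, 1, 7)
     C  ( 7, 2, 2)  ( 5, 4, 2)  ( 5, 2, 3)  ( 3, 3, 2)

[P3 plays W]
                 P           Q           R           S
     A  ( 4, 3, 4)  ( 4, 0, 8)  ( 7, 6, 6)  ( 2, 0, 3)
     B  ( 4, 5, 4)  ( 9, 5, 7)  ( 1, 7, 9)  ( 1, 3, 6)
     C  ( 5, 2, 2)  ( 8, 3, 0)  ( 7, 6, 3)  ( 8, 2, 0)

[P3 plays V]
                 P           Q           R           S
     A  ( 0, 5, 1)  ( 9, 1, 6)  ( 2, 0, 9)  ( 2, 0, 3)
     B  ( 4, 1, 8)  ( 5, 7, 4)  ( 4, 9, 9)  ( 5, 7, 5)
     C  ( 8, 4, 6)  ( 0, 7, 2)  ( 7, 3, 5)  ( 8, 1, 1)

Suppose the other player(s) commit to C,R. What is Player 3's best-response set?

P3 best: {V}

u_3(X vs C,R) = 2
u_3(Y vs C,R) = 0
u_3(Z vs C,R) = 3
u_3(W vs C,R) = 3
u_3(V vs C,R) = 5
max payoff 5 at {V}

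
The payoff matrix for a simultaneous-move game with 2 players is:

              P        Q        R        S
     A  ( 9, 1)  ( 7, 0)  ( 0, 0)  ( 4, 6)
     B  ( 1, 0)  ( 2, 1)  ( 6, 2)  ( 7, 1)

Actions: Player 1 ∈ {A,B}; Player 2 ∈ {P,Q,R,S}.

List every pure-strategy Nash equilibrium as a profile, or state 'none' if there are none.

PSNE = {(B,R)}

(A,P): not NE [P2→S gives 6>1]
(A,Q): not NE [P2→S gives 6>0]
(A,R): not NE [P1→B gives 6>0; P2→S gives 6>0]
(A,S): not NE [P1→B gives 7>4]
(B,P): not NE [P1→A gives 9>1; P2→R gives 2>0]
(B,Q): not NE [P1→A gives 7>2; P2→R gives 2>1]
(B,R): NE
(B,S): not NE [P2→R gives 2>1]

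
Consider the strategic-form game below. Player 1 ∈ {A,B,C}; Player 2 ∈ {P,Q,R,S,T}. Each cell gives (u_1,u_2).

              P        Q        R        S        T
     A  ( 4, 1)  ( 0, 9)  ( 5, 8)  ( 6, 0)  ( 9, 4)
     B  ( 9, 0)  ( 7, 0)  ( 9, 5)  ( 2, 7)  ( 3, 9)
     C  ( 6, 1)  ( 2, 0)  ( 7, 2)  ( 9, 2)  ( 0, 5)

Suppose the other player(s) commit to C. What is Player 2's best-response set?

u_2(P vs C) = 1
u_2(Q vs C) = 0
u_2(R vs C) = 2
u_2(S vs C) = 2
u_2(T vs C) = 5
max payoff 5 at {T}

BR_2 = {T}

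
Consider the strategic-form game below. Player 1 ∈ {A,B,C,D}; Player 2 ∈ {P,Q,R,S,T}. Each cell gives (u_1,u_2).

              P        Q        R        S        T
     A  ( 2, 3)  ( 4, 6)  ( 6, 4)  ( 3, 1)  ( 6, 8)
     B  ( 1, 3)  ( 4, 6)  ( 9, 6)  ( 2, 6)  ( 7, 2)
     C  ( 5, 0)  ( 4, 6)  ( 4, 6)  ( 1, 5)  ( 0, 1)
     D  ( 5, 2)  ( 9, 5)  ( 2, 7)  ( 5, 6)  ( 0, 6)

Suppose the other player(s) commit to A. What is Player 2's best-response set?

u_2(P vs A) = 3
u_2(Q vs A) = 6
u_2(R vs A) = 4
u_2(S vs A) = 1
u_2(T vs A) = 8
max payoff 8 at {T}

argmax u_2 = {T}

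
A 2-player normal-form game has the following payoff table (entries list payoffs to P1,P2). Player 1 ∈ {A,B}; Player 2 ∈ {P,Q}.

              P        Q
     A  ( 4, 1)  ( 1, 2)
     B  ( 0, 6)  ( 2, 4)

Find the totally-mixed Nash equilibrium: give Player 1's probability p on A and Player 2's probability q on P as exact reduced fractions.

P1 indiff ⇒ q·4+(1-q)·1 = q·0+(1-q)·2 ⇒ q(4) = (1-q)(1) ⇒ q = 1/5
P2 indiff ⇒ p·1+(1-p)·6 = p·2+(1-p)·4 ⇒ p(-1) = (1-p)(-2) ⇒ p = 2/3

(p,q) = (2/3, 1/5)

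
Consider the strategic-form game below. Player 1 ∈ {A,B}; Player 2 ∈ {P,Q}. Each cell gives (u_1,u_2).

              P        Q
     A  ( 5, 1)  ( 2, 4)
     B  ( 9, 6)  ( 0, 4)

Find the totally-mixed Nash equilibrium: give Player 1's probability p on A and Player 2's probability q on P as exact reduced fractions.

p=2/5, q=1/3

P1 indiff ⇒ q·5+(1-q)·2 = q·9+(1-q)·0 ⇒ q(-4) = (1-q)(-2) ⇒ q = 1/3
P2 indiff ⇒ p·1+(1-p)·6 = p·4+(1-p)·4 ⇒ p(-3) = (1-p)(-2) ⇒ p = 2/5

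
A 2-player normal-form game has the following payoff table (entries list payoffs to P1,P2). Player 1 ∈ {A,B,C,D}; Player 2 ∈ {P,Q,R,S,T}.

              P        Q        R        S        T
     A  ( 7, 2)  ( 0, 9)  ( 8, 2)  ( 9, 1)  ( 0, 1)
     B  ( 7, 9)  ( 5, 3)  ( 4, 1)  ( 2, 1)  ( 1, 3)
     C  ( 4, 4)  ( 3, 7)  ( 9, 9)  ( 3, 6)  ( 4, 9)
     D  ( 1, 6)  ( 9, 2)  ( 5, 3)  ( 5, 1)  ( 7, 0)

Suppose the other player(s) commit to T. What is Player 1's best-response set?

u_1(A vs T) = 0
u_1(B vs T) = 1
u_1(C vs T) = 4
u_1(D vs T) = 7
max payoff 7 at {D}

argmax u_1 = {D}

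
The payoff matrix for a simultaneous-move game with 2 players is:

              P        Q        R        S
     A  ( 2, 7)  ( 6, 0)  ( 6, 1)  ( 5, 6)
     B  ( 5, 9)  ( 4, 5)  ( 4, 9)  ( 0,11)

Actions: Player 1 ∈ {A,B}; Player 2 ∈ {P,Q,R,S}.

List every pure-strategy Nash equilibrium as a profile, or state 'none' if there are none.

(A,P): not NE [P1→B gives 5>2]
(A,Q): not NE [P2→P gives 7>0]
(A,R): not NE [P2→P gives 7>1]
(A,S): not NE [P2→P gives 7>6]
(B,P): not NE [P2→S gives 11>9]
(B,Q): not NE [P1→A gives 6>4; P2→S gives 11>5]
(B,R): not NE [P1→A gives 6>4; P2→S gives 11>9]
(B,S): not NE [P1→A gives 5>0]

Equilibria: none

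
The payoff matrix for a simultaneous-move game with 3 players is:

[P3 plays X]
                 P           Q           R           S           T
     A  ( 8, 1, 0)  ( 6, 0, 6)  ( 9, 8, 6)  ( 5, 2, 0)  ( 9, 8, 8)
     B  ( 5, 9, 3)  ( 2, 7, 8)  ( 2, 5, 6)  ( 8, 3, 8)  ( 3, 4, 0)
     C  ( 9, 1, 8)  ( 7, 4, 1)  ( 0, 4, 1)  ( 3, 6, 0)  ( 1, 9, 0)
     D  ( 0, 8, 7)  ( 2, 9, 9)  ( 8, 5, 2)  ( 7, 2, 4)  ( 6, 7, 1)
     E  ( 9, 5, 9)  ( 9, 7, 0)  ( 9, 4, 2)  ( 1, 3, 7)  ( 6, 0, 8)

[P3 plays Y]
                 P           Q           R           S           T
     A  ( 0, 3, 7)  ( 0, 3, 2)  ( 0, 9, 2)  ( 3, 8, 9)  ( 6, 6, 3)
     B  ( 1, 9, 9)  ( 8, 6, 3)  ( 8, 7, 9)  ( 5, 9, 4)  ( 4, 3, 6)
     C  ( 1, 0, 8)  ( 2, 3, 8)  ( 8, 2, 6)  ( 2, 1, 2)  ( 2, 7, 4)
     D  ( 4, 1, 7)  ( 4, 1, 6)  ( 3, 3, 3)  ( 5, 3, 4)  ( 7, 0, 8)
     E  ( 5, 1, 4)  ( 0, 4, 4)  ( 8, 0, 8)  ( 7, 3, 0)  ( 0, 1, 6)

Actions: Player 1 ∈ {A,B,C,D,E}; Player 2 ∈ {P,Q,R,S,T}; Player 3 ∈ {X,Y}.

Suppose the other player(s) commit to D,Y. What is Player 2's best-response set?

P2 best: {R,S}

u_2(P vs D,Y) = 1
u_2(Q vs D,Y) = 1
u_2(R vs D,Y) = 3
u_2(S vs D,Y) = 3
u_2(T vs D,Y) = 0
max payoff 3 at {R,S}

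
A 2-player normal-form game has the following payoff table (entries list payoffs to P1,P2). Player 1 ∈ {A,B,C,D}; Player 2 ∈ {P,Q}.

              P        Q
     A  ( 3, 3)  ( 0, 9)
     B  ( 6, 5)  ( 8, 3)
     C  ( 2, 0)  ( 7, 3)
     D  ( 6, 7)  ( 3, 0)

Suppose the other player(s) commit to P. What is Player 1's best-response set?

BR_1 = {B,D}

u_1(A vs P) = 3
u_1(B vs P) = 6
u_1(C vs P) = 2
u_1(D vs P) = 6
max payoff 6 at {B,D}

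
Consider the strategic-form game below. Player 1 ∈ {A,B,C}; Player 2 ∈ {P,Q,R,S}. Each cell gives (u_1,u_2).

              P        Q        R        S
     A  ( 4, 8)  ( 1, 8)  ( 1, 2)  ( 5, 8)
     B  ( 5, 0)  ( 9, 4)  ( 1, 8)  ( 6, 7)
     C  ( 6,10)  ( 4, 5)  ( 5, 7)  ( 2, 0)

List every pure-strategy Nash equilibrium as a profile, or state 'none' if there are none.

(A,P): not NE [P1→C gives 6>4]
(A,Q): not NE [P1→B gives 9>1]
(A,R): not NE [P1→C gives 5>1; P2→S gives 8>2]
(A,S): not NE [P1→B gives 6>5]
(B,P): not NE [P1→C gives 6>5; P2→R gives 8>0]
(B,Q): not NE [P2→R gives 8>4]
(B,R): not NE [P1→C gives 5>1]
(B,S): not NE [P2→R gives 8>7]
(C,P): NE
(C,Q): not NE [P1→B gives 9>4; P2→P gives 10>5]
(C,R): not NE [P2→P gives 10>7]
(C,S): not NE [P1→B gives 6>2; P2→P gives 10>0]

NE set: (C,P)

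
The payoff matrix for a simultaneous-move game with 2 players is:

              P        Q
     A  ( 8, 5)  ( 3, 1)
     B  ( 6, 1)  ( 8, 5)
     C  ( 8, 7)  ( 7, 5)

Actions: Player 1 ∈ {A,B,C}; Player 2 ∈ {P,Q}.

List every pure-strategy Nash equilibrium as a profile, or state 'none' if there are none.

Nash profiles: (A,P), (B,Q), (C,P)

(A,P): NE
(A,Q): not NE [P1→B gives 8>3; P2→P gives 5>1]
(B,P): not NE [P1→C gives 8>6; P2→Q gives 5>1]
(B,Q): NE
(C,P): NE
(C,Q): not NE [P1→B gives 8>7; P2→P gives 7>5]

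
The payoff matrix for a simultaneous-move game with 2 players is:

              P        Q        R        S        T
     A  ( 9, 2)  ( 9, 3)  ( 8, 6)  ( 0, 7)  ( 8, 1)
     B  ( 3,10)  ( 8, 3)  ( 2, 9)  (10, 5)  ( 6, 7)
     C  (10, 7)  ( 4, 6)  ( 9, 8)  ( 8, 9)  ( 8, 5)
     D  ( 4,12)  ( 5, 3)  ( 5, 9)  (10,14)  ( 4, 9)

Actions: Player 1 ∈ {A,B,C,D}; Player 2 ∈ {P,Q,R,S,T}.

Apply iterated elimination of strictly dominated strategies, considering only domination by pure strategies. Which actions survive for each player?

Remaining: P1:{B,C,D} P2:{P,R,S}

P2 drop Q (R beats it: A:6>3 B:9>3 C:8>6 D:9>3)
P2 drop T (P beats it: A:2>1 B:10>7 C:7>5 D:12>9)
P1 drop A (C beats it: P:10>9 R:9>8 S:8>0)
P1→{B,C,D} P2→{P,R,S}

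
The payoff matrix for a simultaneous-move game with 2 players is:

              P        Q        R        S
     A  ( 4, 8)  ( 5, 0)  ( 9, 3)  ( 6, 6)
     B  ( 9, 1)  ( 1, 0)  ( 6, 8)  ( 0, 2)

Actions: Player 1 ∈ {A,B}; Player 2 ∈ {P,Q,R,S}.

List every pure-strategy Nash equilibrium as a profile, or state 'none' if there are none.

Equilibria: none

(A,P): not NE [P1→B gives 9>4]
(A,Q): not NE [P2→P gives 8>0]
(A,R): not NE [P2→P gives 8>3]
(A,S): not NE [P2→P gives 8>6]
(B,P): not NE [P2→R gives 8>1]
(B,Q): not NE [P1→A gives 5>1; P2→R gives 8>0]
(B,R): not NE [P1→A gives 9>6]
(B,S): not NE [P1→A gives 6>0; P2→R gives 8>2]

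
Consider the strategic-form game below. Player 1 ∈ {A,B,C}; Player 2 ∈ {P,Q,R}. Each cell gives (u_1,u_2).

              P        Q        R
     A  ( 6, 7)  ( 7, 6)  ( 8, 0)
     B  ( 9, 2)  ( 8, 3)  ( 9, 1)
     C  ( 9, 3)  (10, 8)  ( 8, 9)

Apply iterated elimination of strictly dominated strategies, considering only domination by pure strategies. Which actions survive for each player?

IESDS → P1:{B,C} P2:{Q,R}

P1 drop A (B beats it: P:9>6 Q:8>7 R:9>8)
P2 drop P (Q beats it: B:3>2 C:8>3)
P1→{B,C} P2→{Q,R}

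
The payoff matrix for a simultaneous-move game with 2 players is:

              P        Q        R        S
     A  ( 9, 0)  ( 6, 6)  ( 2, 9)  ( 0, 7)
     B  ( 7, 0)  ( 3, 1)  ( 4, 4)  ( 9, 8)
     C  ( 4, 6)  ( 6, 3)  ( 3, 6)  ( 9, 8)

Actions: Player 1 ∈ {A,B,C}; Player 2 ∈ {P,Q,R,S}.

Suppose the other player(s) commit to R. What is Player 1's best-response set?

u_1(A vs R) = 2
u_1(B vs R) = 4
u_1(C vs R) = 3
max payoff 4 at {B}

argmax u_1 = {B}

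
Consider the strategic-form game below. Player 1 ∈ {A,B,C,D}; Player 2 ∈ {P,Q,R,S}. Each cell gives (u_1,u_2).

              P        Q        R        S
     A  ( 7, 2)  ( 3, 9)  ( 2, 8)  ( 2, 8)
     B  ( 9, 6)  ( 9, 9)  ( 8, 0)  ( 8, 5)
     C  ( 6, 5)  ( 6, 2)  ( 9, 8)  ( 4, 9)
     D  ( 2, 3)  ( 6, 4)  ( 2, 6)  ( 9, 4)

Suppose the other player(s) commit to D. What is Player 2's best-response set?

P2 best: {R}

u_2(P vs D) = 3
u_2(Q vs D) = 4
u_2(R vs D) = 6
u_2(S vs D) = 4
max payoff 6 at {R}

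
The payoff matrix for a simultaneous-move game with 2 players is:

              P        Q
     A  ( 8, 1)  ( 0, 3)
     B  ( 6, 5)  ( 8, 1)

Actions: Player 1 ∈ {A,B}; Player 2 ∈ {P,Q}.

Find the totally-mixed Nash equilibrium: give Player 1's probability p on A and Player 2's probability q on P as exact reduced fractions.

P1 indiff ⇒ q·8+(1-q)·0 = q·6+(1-q)·8 ⇒ q(2) = (1-q)(8) ⇒ q = 4/5
P2 indiff ⇒ p·1+(1-p)·5 = p·3+(1-p)·1 ⇒ p(-2) = (1-p)(-4) ⇒ p = 2/3

(p,q) = (2/3, 4/5)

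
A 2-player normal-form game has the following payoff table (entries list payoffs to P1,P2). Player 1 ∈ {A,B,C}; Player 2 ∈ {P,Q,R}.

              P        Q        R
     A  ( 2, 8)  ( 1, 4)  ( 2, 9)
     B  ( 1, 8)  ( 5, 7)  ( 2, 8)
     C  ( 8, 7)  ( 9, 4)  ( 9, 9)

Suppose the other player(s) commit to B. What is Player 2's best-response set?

P2 best: {P,R}

u_2(P vs B) = 8
u_2(Q vs B) = 7
u_2(R vs B) = 8
max payoff 8 at {P,R}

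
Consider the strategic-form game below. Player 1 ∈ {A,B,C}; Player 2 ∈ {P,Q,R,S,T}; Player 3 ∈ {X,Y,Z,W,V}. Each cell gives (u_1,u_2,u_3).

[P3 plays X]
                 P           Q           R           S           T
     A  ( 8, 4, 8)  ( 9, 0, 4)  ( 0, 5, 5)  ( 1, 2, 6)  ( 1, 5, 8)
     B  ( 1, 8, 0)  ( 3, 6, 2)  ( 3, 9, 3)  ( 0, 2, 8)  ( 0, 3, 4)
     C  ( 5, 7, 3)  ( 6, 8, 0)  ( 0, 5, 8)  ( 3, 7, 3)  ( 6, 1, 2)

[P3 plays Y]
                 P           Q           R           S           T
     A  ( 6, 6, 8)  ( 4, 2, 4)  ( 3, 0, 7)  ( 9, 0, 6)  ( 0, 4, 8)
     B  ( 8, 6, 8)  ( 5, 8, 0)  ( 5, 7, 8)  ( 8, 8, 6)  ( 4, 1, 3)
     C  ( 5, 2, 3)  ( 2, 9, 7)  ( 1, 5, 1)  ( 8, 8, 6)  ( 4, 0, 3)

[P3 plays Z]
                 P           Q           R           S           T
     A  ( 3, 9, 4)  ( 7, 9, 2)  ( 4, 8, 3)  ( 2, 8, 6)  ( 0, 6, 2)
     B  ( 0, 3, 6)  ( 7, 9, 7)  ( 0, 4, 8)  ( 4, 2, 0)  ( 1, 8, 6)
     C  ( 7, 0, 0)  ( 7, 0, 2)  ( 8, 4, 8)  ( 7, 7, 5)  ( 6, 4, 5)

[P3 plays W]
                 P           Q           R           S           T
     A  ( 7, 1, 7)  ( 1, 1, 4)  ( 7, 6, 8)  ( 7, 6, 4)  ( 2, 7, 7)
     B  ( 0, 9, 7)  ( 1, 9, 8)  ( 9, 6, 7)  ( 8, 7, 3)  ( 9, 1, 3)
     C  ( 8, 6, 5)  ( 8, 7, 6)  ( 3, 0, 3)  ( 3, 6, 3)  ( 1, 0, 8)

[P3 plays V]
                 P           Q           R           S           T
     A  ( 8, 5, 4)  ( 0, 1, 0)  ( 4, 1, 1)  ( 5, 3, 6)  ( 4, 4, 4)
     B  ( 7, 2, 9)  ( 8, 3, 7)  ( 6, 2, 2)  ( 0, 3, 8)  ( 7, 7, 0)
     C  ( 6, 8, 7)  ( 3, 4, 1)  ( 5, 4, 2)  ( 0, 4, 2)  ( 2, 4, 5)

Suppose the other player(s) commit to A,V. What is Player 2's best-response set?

P2 best: {P}

u_2(P vs A,V) = 5
u_2(Q vs A,V) = 1
u_2(R vs A,V) = 1
u_2(S vs A,V) = 3
u_2(T vs A,V) = 4
max payoff 5 at {P}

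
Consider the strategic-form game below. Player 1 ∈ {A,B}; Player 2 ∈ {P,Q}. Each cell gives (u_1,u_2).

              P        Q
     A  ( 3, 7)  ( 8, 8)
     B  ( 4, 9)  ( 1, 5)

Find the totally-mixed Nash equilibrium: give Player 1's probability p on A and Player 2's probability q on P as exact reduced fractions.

(p,q) = (4/5, 7/8)

P1 indiff ⇒ q·3+(1-q)·8 = q·4+(1-q)·1 ⇒ q(-1) = (1-q)(-7) ⇒ q = 7/8
P2 indiff ⇒ p·7+(1-p)·9 = p·8+(1-p)·5 ⇒ p(-1) = (1-p)(-4) ⇒ p = 4/5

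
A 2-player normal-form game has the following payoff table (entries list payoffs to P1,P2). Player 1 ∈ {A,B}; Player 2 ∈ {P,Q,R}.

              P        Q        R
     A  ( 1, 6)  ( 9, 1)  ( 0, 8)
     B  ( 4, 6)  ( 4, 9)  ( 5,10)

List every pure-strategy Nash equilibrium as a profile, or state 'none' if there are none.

(A,P): not NE [P1→B gives 4>1; P2→R gives 8>6]
(A,Q): not NE [P2→R gives 8>1]
(A,R): not NE [P1→B gives 5>0]
(B,P): not NE [P2→R gives 10>6]
(B,Q): not NE [P1→A gives 9>4; P2→R gives 10>9]
(B,R): NE

PSNE = {(B,R)}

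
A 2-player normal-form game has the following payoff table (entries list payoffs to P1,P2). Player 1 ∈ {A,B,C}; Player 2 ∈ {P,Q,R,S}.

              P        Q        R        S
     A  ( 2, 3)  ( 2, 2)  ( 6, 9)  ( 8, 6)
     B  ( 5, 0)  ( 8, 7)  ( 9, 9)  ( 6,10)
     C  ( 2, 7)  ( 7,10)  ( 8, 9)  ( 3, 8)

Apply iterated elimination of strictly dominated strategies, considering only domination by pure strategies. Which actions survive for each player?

Survivors P1:{A,B} P2:{R,S}

P1 drop C (B beats it: P:5>2 Q:8>7 R:9>8 S:6>3)
P2 drop P (R beats it: A:9>3 B:9>0)
P2 drop Q (R beats it: A:9>2 B:9>7)
P1→{A,B} P2→{R,S}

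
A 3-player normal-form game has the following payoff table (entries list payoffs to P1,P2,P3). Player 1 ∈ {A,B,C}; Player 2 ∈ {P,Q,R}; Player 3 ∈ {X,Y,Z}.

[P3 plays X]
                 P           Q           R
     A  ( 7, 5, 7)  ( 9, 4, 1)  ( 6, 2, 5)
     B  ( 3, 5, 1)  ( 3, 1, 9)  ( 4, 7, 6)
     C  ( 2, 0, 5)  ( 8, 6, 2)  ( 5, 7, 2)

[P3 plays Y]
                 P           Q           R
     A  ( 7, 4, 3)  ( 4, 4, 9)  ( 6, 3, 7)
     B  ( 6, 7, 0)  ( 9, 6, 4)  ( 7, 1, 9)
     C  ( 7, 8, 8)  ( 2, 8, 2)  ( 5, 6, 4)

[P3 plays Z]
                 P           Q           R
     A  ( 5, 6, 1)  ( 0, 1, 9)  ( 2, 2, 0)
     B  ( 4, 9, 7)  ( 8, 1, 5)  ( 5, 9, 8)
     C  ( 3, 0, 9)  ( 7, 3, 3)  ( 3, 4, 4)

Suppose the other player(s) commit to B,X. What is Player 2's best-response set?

BR_2 = {R}

u_2(P vs B,X) = 5
u_2(Q vs B,X) = 1
u_2(R vs B,X) = 7
max payoff 7 at {R}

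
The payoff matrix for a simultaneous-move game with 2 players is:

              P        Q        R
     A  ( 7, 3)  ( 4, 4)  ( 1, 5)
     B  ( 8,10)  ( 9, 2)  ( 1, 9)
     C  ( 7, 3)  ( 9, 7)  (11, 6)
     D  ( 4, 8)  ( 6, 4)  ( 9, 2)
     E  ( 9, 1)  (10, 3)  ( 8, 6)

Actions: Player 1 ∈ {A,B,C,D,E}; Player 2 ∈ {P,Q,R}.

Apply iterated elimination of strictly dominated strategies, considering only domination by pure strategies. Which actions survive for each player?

P1 drop A (E beats it: P:9>7 Q:10>4 R:8>1)
P1 drop B (E beats it: P:9>8 Q:10>9 R:8>1)
P1 drop D (C beats it: P:7>4 Q:9>6 R:11>9)
P2 drop P (Q beats it: C:7>3 E:3>1)
P1→{C,E} P2→{Q,R}

IESDS → P1:{C,E} P2:{Q,R}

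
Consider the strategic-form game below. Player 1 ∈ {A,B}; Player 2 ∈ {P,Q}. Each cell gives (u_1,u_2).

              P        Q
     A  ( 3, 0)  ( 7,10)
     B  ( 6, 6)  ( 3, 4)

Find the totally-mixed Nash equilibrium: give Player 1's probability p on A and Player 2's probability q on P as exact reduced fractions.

p=1/6, q=4/7

P1 indiff ⇒ q·3+(1-q)·7 = q·6+(1-q)·3 ⇒ q(-3) = (1-q)(-4) ⇒ q = 4/7
P2 indiff ⇒ p·0+(1-p)·6 = p·10+(1-p)·4 ⇒ p(-10) = (1-p)(-2) ⇒ p = 1/6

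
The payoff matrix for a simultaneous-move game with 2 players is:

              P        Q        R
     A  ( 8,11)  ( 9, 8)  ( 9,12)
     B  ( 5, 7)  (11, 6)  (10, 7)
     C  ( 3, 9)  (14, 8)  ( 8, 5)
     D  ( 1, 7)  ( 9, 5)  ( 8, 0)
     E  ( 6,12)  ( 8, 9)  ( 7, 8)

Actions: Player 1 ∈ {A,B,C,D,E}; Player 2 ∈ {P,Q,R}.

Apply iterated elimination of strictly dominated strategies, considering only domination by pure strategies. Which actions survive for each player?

IESDS → P1:{A,B} P2:{P,R}

P1 drop D (B beats it: P:5>1 Q:11>9 R:10>8)
P1 drop E (A beats it: P:8>6 Q:9>8 R:9>7)
P2 drop Q (P beats it: A:11>8 B:7>6 C:9>8)
P1 drop C (A beats it: P:8>3 R:9>8)
P1→{A,B} P2→{P,R}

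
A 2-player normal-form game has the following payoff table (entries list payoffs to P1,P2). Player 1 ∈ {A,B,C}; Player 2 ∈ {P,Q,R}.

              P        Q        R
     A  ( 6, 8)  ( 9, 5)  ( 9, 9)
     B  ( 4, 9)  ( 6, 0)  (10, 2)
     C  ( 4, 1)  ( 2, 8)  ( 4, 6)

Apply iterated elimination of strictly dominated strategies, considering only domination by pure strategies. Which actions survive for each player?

P1 drop C (A beats it: P:6>4 Q:9>2 R:9>4)
P2 drop Q (P beats it: A:8>5 B:9>0)
P1→{A,B} P2→{P,R}

IESDS → P1:{A,B} P2:{P,R}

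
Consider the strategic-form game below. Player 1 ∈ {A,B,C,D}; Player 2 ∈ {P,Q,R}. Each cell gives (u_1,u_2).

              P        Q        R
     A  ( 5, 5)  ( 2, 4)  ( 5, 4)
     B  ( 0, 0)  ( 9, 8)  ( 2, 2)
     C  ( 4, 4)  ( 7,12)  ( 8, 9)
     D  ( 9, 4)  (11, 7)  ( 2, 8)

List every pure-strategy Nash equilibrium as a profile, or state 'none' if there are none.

No pure NE.

(A,P): not NE [P1→D gives 9>5]
(A,Q): not NE [P1→D gives 11>2; P2→P gives 5>4]
(A,R): not NE [P1→C gives 8>5; P2→P gives 5>4]
(B,P): not NE [P1→D gives 9>0; P2→Q gives 8>0]
(B,Q): not NE [P1→D gives 11>9]
(B,R): not NE [P1→C gives 8>2; P2→Q gives 8>2]
(C,P): not NE [P1→D gives 9>4; P2→Q gives 12>4]
(C,Q): not NE [P1→D gives 11>7]
(C,R): not NE [P2→Q gives 12>9]
(D,P): not NE [P2→R gives 8>4]
(D,Q): not NE [P2→R gives 8>7]
(D,R): not NE [P1→C gives 8>2]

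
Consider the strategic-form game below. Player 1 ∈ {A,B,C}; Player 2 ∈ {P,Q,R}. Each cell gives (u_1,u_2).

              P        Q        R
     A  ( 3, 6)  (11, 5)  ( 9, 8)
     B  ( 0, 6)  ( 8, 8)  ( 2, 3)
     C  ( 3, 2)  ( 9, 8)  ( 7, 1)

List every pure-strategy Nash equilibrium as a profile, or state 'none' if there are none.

PSNE = {(A,R)}

(A,P): not NE [P2→R gives 8>6]
(A,Q): not NE [P2→R gives 8>5]
(A,R): NE
(B,P): not NE [P1→C gives 3>0; P2→Q gives 8>6]
(B,Q): not NE [P1→A gives 11>8]
(B,R): not NE [P1→A gives 9>2; P2→Q gives 8>3]
(C,P): not NE [P2→Q gives 8>2]
(C,Q): not NE [P1→A gives 11>9]
(C,R): not NE [P1→A gives 9>7; P2→Q gives 8>1]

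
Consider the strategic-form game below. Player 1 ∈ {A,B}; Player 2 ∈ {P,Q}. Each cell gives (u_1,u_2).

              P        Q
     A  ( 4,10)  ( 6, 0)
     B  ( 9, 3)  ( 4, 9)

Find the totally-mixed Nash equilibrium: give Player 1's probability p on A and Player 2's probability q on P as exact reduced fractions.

P1 indiff ⇒ q·4+(1-q)·6 = q·9+(1-q)·4 ⇒ q(-5) = (1-q)(-2) ⇒ q = 2/7
P2 indiff ⇒ p·10+(1-p)·3 = p·0+(1-p)·9 ⇒ p(10) = (1-p)(6) ⇒ p = 3/8

P1 mixes 3/8 on A; P2 mixes 2/7 on P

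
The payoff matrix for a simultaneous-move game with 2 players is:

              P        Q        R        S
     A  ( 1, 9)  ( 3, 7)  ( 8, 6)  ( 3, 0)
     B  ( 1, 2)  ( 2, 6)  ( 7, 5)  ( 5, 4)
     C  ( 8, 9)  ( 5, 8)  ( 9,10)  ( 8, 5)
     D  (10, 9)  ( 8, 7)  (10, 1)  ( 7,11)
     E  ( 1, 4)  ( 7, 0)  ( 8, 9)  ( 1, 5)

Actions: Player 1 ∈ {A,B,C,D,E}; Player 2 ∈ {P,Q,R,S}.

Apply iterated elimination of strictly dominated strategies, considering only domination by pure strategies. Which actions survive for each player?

P1 drop A (C beats it: P:8>1 Q:5>3 R:9>8 S:8>3)
P1 drop B (C beats it: P:8>1 Q:5>2 R:9>7 S:8>5)
P1 drop E (D beats it: P:10>1 Q:8>7 R:10>8 S:7>1)
P2 drop Q (P beats it: C:9>8 D:9>7)
P1→{C,D} P2→{P,R,S}

IESDS → P1:{C,D} P2:{P,R,S}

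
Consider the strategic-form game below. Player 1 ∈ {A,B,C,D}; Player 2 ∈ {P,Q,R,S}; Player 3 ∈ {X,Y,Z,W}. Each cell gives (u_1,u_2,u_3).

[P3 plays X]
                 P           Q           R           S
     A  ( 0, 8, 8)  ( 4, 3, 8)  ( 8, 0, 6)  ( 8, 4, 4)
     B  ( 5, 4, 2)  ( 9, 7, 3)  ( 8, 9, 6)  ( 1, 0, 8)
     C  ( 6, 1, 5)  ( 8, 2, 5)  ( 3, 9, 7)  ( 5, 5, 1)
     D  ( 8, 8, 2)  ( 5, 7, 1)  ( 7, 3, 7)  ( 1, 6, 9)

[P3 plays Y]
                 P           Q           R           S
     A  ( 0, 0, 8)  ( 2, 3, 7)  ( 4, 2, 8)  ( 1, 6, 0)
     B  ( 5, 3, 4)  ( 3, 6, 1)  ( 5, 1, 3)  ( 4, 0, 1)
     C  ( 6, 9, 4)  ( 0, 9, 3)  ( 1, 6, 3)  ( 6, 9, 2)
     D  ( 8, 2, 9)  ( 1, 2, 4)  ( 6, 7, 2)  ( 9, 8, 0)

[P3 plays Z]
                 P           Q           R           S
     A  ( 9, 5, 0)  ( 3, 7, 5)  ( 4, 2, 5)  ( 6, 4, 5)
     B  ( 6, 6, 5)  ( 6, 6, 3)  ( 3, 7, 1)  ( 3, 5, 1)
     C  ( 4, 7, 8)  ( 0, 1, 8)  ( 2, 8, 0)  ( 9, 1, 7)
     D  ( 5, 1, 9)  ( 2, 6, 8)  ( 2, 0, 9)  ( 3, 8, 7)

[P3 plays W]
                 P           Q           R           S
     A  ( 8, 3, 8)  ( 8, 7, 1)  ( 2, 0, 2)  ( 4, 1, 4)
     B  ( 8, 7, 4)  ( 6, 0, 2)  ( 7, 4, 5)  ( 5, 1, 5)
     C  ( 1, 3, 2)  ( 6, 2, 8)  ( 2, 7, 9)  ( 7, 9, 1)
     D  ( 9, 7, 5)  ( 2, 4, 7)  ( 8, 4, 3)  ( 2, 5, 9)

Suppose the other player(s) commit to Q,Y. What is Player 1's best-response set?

argmax u_1 = {B}

u_1(A vs Q,Y) = 2
u_1(B vs Q,Y) = 3
u_1(C vs Q,Y) = 0
u_1(D vs Q,Y) = 1
max payoff 3 at {B}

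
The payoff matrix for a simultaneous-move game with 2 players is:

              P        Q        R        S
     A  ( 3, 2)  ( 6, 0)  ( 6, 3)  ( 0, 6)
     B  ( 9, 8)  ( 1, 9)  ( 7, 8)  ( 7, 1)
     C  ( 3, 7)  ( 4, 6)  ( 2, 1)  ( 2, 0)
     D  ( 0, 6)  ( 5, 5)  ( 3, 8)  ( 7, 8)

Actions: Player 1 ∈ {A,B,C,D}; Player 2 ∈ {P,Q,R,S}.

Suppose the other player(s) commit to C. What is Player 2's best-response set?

u_2(P vs C) = 7
u_2(Q vs C) = 6
u_2(R vs C) = 1
u_2(S vs C) = 0
max payoff 7 at {P}

argmax u_2 = {P}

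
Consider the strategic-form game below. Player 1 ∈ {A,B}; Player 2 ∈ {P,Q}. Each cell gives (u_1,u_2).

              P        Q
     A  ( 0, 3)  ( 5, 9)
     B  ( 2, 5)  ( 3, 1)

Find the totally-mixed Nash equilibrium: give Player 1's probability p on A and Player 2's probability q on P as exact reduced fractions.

(p,q) = (2/5, 1/2)

P1 indiff ⇒ q·0+(1-q)·5 = q·2+(1-q)·3 ⇒ q(-2) = (1-q)(-2) ⇒ q = 1/2
P2 indiff ⇒ p·3+(1-p)·5 = p·9+(1-p)·1 ⇒ p(-6) = (1-p)(-4) ⇒ p = 2/5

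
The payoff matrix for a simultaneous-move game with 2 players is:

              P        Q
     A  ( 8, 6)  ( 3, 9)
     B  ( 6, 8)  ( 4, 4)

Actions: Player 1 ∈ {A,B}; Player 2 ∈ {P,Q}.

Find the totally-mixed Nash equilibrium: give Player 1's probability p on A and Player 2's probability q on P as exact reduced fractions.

P1 indiff ⇒ q·8+(1-q)·3 = q·6+(1-q)·4 ⇒ q(2) = (1-q)(1) ⇒ q = 1/3
P2 indiff ⇒ p·6+(1-p)·8 = p·9+(1-p)·4 ⇒ p(-3) = (1-p)(-4) ⇒ p = 4/7

P1 mixes 4/7 on A; P2 mixes 1/3 on P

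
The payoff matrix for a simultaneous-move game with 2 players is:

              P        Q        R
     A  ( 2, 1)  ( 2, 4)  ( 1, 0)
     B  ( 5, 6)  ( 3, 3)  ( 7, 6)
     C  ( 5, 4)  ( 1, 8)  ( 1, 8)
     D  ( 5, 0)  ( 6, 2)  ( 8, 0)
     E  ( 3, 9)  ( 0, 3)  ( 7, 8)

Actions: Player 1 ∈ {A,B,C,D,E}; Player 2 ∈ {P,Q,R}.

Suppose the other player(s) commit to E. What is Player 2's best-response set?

P2 best: {P}

u_2(P vs E) = 9
u_2(Q vs E) = 3
u_2(R vs E) = 8
max payoff 9 at {P}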